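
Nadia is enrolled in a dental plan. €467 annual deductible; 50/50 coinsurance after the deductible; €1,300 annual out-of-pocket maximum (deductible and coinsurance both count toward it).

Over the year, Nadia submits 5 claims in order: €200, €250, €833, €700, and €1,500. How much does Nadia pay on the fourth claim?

Bill 1, €200: all of it applies to the deductible. Patient owes €200 (running OOP €200).
Bill 2, €250: entire amount goes to the deductible. Cost to patient: €250. OOP to date €450.
Bill 3, €833: €17 to deductible, leaving €816; coinsurance €816 × 50% = €408. Patient owes €425 (running OOP €875).
Bill 4, €700: deductible already satisfied, so patient's share is 50% × €700 = €350. Patient owes €350 (running OOP €1,225).

€350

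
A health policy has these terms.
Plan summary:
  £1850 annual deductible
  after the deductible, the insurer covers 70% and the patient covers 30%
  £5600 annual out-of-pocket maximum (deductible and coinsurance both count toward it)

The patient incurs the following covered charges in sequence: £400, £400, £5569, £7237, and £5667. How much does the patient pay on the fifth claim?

Claim 1 — £400: entire amount goes to the deductible. Cost to patient: £400. OOP to date £400.
Claim 2 — £400: all of it applies to the deductible. Cost to patient: £400. OOP to date £800.
Claim 3 — £5569: £1050 to deductible, leaving £4519; patient's 30% is £1355.70. Patient pays £2405.70; OOP now £3205.70.
Claim 4 — £7237: deductible already satisfied, so patient's share is 30% × £7237 = £2171.10. Patient owes £2171.10 (running OOP £5376.80).
Claim 5 — £5667: deductible met; 30% of £5667 = £1700.10. Adding that to £5376.80 gives £7076.90, past the £5600 cap; patient pays only £5600 − £5376.80 = £223.20.

£223.20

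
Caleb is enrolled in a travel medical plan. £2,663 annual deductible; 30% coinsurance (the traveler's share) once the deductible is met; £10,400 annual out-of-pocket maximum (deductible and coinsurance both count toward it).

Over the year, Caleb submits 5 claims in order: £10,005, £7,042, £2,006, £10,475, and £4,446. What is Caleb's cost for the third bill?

Bill 1, £10,005: deductible takes £2,663, £7,342 remains; coinsurance £7,342 × 30% = £2,202.60. Cost to traveler: £4,865.60. OOP to date £4,865.60.
Bill 2, £7,042: deductible already satisfied, so traveler's share is 30% × £7,042 = £2,112.60. Cost to traveler: £2,112.60. OOP to date £6,978.20.
Bill 3, £2,006: deductible met; 30% of £2,006 = £601.80. Traveler pays £601.80; OOP now £7,580.

£601.80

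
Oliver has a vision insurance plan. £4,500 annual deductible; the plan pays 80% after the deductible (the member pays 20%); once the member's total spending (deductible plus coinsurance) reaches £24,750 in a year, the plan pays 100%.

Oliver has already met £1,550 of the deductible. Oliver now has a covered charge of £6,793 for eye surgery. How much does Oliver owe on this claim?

£1,550 of the £4,500 deductible is already met, leaving £2,950.
That leaves £6,793 − £2,950 = £3,843 for coinsurance.
Member's 20% share of £3,843 is £768.60.
That puts the member's cost at £2,950 + £768.60 = £3,718.60 before any cap.
Cumulative spending £1,550 + £3,718.60 = £5,268.60 stays under the £24,750 maximum.

£3,718.60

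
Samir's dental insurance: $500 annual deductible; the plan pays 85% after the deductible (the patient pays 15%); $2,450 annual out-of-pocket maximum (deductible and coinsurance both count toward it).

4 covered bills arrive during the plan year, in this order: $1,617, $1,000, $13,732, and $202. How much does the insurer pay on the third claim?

Claim 1 ($1,617): deductible takes $500, $1,117 remains; patient's 15% is $167.55. Patient owes $667.55 (running OOP $667.55). Insurer: $1,617 − $667.55 = $949.45.
Claim 2 ($1,000): deductible already satisfied, so patient's share is 15% × $1,000 = $150. Patient pays $150; OOP now $817.55. Insurer: $1,000 − $150 = $850.
Claim 3 ($13,732): deductible met; 15% of $13,732 = $2,059.80. OOP would hit $2,877.35 > $2,450, so the cap limits the patient to $2,450 − $817.55 = $1,632.45. Insurer: $13,732 − $1,632.45 = $12,099.55.

$12,099.55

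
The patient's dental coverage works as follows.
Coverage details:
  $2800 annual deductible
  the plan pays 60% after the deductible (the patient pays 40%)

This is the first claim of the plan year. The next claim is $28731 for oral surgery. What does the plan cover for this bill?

Deductible not yet touched, so the first $2800 of the bill goes to the deductible.
The remaining $25931 (= $28731 − $2800) moves to coinsurance.
Patient's 40% share of $25931 is $10372.40.
So the patient owes $2800 + $10372.40 = $13172.40.
Insurer pays the balance: $28731 − $13172.40 = $15558.60.

$15558.60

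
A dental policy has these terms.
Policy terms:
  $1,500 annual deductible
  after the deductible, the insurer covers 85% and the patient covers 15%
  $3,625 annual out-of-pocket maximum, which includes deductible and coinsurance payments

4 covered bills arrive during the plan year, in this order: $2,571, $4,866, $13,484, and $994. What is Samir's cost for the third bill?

Bill 1, $2,571: $1,500 finishes the deductible; $1,071 goes to coinsurance; patient's 15% is $160.65. Cost to patient: $1,660.65. OOP to date $1,660.65.
Bill 2, $4,866: deductible already satisfied, so patient's share is 15% × $4,866 = $729.90. Cost to patient: $729.90. OOP to date $2,390.55.
Bill 3, $13,484: deductible met; 15% of $13,484 = $2,022.60. That would push OOP to $4,413.15, over the $3,625 cap, so patient pays $3,625 − $2,390.55 = $1,234.45.

$1,234.45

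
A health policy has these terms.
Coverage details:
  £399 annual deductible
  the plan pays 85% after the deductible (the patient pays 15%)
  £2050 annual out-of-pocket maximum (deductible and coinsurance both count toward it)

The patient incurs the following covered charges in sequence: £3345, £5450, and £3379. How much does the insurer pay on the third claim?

Bill 1, £3345: deductible takes £399, £2946 remains; patient's 15% is £441.90. Patient owes £840.90 (running OOP £840.90). Plan pays £3345 − £840.90 = £2504.10.
Bill 2, £5450: deductible already satisfied, so patient's share is 15% × £5450 = £817.50. Patient owes £817.50 (running OOP £1658.40). Plan pays £5450 − £817.50 = £4632.50.
Bill 3, £3379: deductible met; 15% of £3379 = £506.85. That would push OOP to £2165.25, over the £2050 cap, so patient pays £2050 − £1658.40 = £391.60. Insurer: £3379 − £391.60 = £2987.40.

£2987.40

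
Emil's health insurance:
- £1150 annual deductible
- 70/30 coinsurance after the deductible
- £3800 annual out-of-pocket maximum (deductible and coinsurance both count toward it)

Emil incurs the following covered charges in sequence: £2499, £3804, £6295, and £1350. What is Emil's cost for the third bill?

£1104.10

#1 (£2499): £1150 finishes the deductible; £1349 goes to coinsurance; 30% of £1349 = £404.70. Patient owes £1554.70 (running OOP £1554.70).
#2 (£3804): 30% coinsurance on £3804 = £1141.20. Patient owes £1141.20 (running OOP £2695.90).
#3 (£6295): 30% coinsurance on £6295 = £1888.50. OOP would hit £4584.40 > £3800, so the cap limits the patient to £3800 − £2695.90 = £1104.10.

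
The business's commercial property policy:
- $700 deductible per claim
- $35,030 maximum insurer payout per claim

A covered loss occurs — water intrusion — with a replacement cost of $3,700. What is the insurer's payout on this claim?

After the deductible, $3,700 − $700 = $3,000 remains.
That's under the $35,030 cap, so the insurer reimburses the full $3,000.

$3,000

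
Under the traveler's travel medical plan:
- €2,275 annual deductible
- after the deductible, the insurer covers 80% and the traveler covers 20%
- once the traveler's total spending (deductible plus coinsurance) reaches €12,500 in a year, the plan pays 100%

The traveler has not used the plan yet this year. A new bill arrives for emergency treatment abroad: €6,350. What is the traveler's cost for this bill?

€3,090

Deductible not yet touched, so the first €2,275 of the bill goes to the deductible.
The remaining €4,075 (= €6,350 − €2,275) moves to coinsurance.
Traveler's 20% share of €4,075 is €815.
Traveler responsibility before any cap: €2,275 + €815 = €3,090.
Cumulative spending €0 + €3,090 = €3,090 stays under the €12,500 maximum.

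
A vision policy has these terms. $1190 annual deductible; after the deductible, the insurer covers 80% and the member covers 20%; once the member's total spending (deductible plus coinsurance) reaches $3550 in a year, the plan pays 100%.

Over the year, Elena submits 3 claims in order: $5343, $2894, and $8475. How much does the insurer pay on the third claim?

Bill 1, $5343: $1190 finishes the deductible; $4153 goes to coinsurance; coinsurance $4153 × 20% = $830.60. Member pays $2020.60; OOP now $2020.60. Plan pays $5343 − $2020.60 = $3322.40.
Bill 2, $2894: deductible met; 20% of $2894 = $578.80. Cost to member: $578.80. OOP to date $2599.40. Insurer: $2894 − $578.80 = $2315.20.
Bill 3, $8475: 20% coinsurance on $8475 = $1695. OOP would hit $4294.40 > $3550, so the cap limits the member to $3550 − $2599.40 = $950.60. Insurer: $8475 − $950.60 = $7524.40.

$7524.40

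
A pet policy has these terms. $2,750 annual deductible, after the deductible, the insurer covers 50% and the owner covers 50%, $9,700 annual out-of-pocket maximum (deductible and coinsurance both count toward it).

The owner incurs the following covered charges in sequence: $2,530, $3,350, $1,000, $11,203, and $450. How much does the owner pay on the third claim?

$500

Claim 1 ($2,530): entire amount goes to the deductible. Owner pays $2,530; OOP now $2,530.
Claim 2 ($3,350): $220 finishes the deductible; $3,130 goes to coinsurance; coinsurance $3,130 × 50% = $1,565. Owner pays $1,785; OOP now $4,315.
Claim 3 ($1,000): 50% coinsurance on $1,000 = $500. Owner owes $500 (running OOP $4,815).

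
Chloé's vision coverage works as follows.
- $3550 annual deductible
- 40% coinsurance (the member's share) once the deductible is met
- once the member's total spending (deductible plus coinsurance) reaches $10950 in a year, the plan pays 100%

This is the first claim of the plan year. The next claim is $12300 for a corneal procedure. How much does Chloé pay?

$7050

The full $3550 deductible is still open; $3550 of this bill applies to it.
After the $3550 deductible portion, $12300 − $3550 = $8750 is subject to coinsurance.
40% of $8750 = $3500 falls to the member.
That puts the member's cost at $3550 + $3500 = $7050 before any cap.
Total out-of-pocket so far would be $0 + $7050 = $7050, below the $10950 cap — no reduction.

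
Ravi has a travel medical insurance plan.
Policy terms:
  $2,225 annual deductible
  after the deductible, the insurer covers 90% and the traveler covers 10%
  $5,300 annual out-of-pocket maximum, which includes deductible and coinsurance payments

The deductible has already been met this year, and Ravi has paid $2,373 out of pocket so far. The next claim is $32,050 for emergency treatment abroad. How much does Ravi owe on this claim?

With the deductible met, the entire $32,050 is subject to coinsurance.
Coinsurance: $32,050 × 10% = $3,205.
Adding $3,205 to the $2,373 already spent would give $5,578, which exceeds the $5,300 cap; the traveler pays just $5,300 − $2,373 = $2,927.

$2,927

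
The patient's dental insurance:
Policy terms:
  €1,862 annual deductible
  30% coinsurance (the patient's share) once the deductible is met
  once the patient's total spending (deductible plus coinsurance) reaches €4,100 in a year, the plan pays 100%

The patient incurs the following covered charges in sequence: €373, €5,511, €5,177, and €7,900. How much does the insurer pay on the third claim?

€4,145.60

Claim 1 — €373: entire amount goes to the deductible. Patient pays €373; OOP now €373. Insurer: €373 − €373 = €0.
Claim 2 — €5,511: deductible takes €1,489, €4,022 remains; patient's 30% is €1,206.60. Patient owes €2,695.60 (running OOP €3,068.60). Insurer: €5,511 − €2,695.60 = €2,815.40.
Claim 3 — €5,177: 30% coinsurance on €5,177 = €1,553.10. OOP would hit €4,621.70 > €4,100, so the cap limits the patient to €4,100 − €3,068.60 = €1,031.40. Insurer: €5,177 − €1,031.40 = €4,145.60.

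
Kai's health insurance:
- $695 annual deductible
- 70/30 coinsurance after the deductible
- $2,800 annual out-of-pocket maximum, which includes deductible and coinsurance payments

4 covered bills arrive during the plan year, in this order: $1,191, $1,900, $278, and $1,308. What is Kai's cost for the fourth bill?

#1 ($1,191): $695 to deductible, leaving $496; patient's 30% is $148.80. Cost to patient: $843.80. OOP to date $843.80.
#2 ($1,900): deductible already satisfied, so patient's share is 30% × $1,900 = $570. Patient owes $570 (running OOP $1,413.80).
#3 ($278): deductible met; 30% of $278 = $83.40. Cost to patient: $83.40. OOP to date $1,497.20.
#4 ($1,308): 30% coinsurance on $1,308 = $392.40. Patient owes $392.40 (running OOP $1,889.60).

$392.40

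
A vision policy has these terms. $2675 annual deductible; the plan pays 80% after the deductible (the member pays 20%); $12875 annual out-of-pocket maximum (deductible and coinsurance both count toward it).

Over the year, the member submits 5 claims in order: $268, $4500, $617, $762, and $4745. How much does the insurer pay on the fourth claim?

Claim 1 ($268): entire amount goes to the deductible. Member pays $268; OOP now $268. Plan pays $268 − $268 = $0.
Claim 2 ($4500): $2407 to deductible, leaving $2093; 20% of $2093 = $418.60. Member owes $2825.60 (running OOP $3093.60). Plan pays $4500 − $2825.60 = $1674.40.
Claim 3 ($617): deductible already satisfied, so member's share is 20% × $617 = $123.40. Cost to member: $123.40. OOP to date $3217. Plan pays $617 − $123.40 = $493.60.
Claim 4 ($762): deductible already satisfied, so member's share is 20% × $762 = $152.40. Cost to member: $152.40. OOP to date $3369.40. Insurer: $762 − $152.40 = $609.60.

$609.60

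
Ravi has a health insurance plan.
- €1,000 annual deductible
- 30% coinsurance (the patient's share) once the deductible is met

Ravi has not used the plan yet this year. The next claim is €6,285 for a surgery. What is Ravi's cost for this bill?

€2,585.50

Deductible not yet touched, so the first €1,000 of the bill goes to the deductible.
After the €1,000 deductible portion, €6,285 − €1,000 = €5,285 is subject to coinsurance.
30% of €5,285 = €1,585.50 falls to the patient.
Patient responsibility: €1,000 + €1,585.50 = €2,585.50.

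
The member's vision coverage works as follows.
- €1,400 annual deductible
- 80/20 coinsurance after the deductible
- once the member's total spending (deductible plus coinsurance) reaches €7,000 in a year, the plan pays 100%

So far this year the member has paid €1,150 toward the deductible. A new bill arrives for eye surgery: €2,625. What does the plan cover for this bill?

€1,900

€1,150 of the €1,400 deductible is already met, leaving €250.
The remaining €2,375 (= €2,625 − €250) moves to coinsurance.
Member's 20% share of €2,375 is €475.
Member responsibility before any cap: €250 + €475 = €725.
Cumulative spending €1,150 + €725 = €1,875 stays under the €7,000 maximum.
The insurer covers the remainder: €2,625 − €725 = €1,900.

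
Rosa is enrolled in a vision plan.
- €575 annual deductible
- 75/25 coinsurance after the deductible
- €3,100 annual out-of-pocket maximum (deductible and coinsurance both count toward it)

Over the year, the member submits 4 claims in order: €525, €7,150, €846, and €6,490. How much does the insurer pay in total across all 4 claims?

#1 (€525): fully absorbed by the deductible. Member pays €525; OOP now €525. Insurer: €525 − €525 = €0.
#2 (€7,150): €50 to deductible, leaving €7,100; 25% of €7,100 = €1,775. Member owes €1,825 (running OOP €2,350). Insurer: €7,150 − €1,825 = €5,325.
#3 (€846): deductible already satisfied, so member's share is 25% × €846 = €211.50. Member owes €211.50 (running OOP €2,561.50). Plan pays €846 − €211.50 = €634.50.
#4 (€6,490): deductible already satisfied, so member's share is 25% × €6,490 = €1,622.50. That would push OOP to €4,184, over the €3,100 cap, so member pays €3,100 − €2,561.50 = €538.50. Plan pays €6,490 − €538.50 = €5,951.50.
Insurer total: €0 + €5,325 + €634.50 + €5,951.50 = €11,911.

€11,911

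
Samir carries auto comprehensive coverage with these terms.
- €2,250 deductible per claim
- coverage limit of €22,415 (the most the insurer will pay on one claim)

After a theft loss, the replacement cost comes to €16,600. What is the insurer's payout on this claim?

Less the €2,250 deductible: €16,600 − €2,250 = €14,350.
€14,350 ≤ €22,415, so the limit doesn't bind; insurer pays €14,350.

€14,350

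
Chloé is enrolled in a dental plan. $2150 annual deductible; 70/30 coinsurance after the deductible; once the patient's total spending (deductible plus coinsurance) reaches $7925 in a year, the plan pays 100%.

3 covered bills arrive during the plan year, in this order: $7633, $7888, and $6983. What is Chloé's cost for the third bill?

Claim 1 ($7633): $2150 to deductible, leaving $5483; 30% of $5483 = $1644.90. Patient pays $3794.90; OOP now $3794.90.
Claim 2 ($7888): deductible met; 30% of $7888 = $2366.40. Cost to patient: $2366.40. OOP to date $6161.30.
Claim 3 ($6983): deductible met; 30% of $6983 = $2094.90. Adding that to $6161.30 gives $8256.20, past the $7925 cap; patient pays only $7925 − $6161.30 = $1763.70.

$1763.70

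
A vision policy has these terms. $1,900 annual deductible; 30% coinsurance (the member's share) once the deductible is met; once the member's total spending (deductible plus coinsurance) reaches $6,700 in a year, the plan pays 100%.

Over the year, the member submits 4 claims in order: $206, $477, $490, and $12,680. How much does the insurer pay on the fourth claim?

Bill 1, $206: fully absorbed by the deductible. Member owes $206 (running OOP $206). Plan pays $206 − $206 = $0.
Bill 2, $477: all of it applies to the deductible. Member owes $477 (running OOP $683). Plan pays $477 − $477 = $0.
Bill 3, $490: entire amount goes to the deductible. Cost to member: $490. OOP to date $1,173. Insurer: $490 − $490 = $0.
Bill 4, $12,680: deductible takes $727, $11,953 remains; 30% of $11,953 = $3,585.90. Cost to member: $4,312.90. OOP to date $5,485.90. Plan pays $12,680 − $4,312.90 = $8,367.10.

$8,367.10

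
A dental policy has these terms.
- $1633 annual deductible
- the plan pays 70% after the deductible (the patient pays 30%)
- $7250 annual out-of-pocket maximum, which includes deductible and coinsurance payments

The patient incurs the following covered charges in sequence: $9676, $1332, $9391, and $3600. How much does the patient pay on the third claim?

Bill 1, $9676: $1633 to deductible, leaving $8043; coinsurance $8043 × 30% = $2412.90. Patient pays $4045.90; OOP now $4045.90.
Bill 2, $1332: 30% coinsurance on $1332 = $399.60. Patient owes $399.60 (running OOP $4445.50).
Bill 3, $9391: deductible met; 30% of $9391 = $2817.30. Adding that to $4445.50 gives $7262.80, past the $7250 cap; patient pays only $7250 − $4445.50 = $2804.50.

$2804.50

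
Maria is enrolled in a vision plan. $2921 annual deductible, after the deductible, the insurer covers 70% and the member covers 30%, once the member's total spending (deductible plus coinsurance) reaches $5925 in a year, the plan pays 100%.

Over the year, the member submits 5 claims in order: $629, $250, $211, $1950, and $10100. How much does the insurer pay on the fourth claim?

Claim 1 — $629: all of it applies to the deductible. Member owes $629 (running OOP $629). Insurer: $629 − $629 = $0.
Claim 2 — $250: all of it applies to the deductible. Cost to member: $250. OOP to date $879. Insurer: $250 − $250 = $0.
Claim 3 — $211: entire amount goes to the deductible. Member owes $211 (running OOP $1090). Insurer: $211 − $211 = $0.
Claim 4 — $1950: $1831 to deductible, leaving $119; 30% of $119 = $35.70. Member owes $1866.70 (running OOP $2956.70). Insurer: $1950 − $1866.70 = $83.30.

$83.30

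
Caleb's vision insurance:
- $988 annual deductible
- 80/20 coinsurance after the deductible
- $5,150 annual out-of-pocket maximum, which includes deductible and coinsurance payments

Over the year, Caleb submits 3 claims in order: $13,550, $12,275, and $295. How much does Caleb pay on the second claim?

$1,649.60

Bill 1, $13,550: $988 to deductible, leaving $12,562; 20% of $12,562 = $2,512.40. Member owes $3,500.40 (running OOP $3,500.40).
Bill 2, $12,275: deductible met; 20% of $12,275 = $2,455. OOP would hit $5,955.40 > $5,150, so the cap limits the member to $5,150 − $3,500.40 = $1,649.60.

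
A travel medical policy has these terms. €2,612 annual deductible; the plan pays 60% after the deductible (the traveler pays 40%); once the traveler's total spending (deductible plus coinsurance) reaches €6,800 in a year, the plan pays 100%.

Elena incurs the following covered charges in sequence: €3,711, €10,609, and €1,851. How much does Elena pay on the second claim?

€3,748.40

Claim 1 (€3,711): deductible takes €2,612, €1,099 remains; coinsurance €1,099 × 40% = €439.60. Traveler owes €3,051.60 (running OOP €3,051.60).
Claim 2 (€10,609): deductible already satisfied, so traveler's share is 40% × €10,609 = €4,243.60. OOP would hit €7,295.20 > €6,800, so the cap limits the traveler to €6,800 − €3,051.60 = €3,748.40.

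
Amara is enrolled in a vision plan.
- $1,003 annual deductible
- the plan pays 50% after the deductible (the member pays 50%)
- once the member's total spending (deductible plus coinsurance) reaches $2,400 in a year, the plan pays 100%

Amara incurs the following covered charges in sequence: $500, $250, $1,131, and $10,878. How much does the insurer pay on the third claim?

Claim 1 ($500): fully absorbed by the deductible. Cost to member: $500. OOP to date $500. Plan pays $500 − $500 = $0.
Claim 2 ($250): entire amount goes to the deductible. Cost to member: $250. OOP to date $750. Plan pays $250 − $250 = $0.
Claim 3 ($1,131): deductible takes $253, $878 remains; coinsurance $878 × 50% = $439. Member owes $692 (running OOP $1,442). Insurer: $1,131 − $692 = $439.

$439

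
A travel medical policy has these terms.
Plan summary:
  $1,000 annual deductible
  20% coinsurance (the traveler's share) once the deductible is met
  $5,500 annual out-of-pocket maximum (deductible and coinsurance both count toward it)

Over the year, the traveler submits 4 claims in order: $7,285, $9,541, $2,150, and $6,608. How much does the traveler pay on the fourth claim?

$904.80

Claim 1 — $7,285: $1,000 finishes the deductible; $6,285 goes to coinsurance; coinsurance $6,285 × 20% = $1,257. Traveler owes $2,257 (running OOP $2,257).
Claim 2 — $9,541: deductible met; 20% of $9,541 = $1,908.20. Traveler owes $1,908.20 (running OOP $4,165.20).
Claim 3 — $2,150: deductible already satisfied, so traveler's share is 20% × $2,150 = $430. Cost to traveler: $430. OOP to date $4,595.20.
Claim 4 — $6,608: 20% coinsurance on $6,608 = $1,321.60. That would push OOP to $5,916.80, over the $5,500 cap, so traveler pays $5,500 − $4,595.20 = $904.80.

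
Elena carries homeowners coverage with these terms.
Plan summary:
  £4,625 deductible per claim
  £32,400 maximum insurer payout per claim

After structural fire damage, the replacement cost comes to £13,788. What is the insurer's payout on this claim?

£9,163

After the deductible, £13,788 − £4,625 = £9,163 remains.
That's under the £32,400 cap, so the insurer reimburses the full £9,163.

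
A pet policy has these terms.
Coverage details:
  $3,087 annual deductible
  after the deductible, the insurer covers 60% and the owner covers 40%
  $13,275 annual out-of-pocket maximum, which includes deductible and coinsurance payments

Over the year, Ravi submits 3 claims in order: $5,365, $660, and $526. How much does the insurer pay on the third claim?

Bill 1, $5,365: $3,087 finishes the deductible; $2,278 goes to coinsurance; owner's 40% is $911.20. Owner pays $3,998.20; OOP now $3,998.20. Insurer: $5,365 − $3,998.20 = $1,366.80.
Bill 2, $660: deductible met; 40% of $660 = $264. Owner pays $264; OOP now $4,262.20. Insurer: $660 − $264 = $396.
Bill 3, $526: deductible already satisfied, so owner's share is 40% × $526 = $210.40. Owner pays $210.40; OOP now $4,472.60. Insurer: $526 − $210.40 = $315.60.

$315.60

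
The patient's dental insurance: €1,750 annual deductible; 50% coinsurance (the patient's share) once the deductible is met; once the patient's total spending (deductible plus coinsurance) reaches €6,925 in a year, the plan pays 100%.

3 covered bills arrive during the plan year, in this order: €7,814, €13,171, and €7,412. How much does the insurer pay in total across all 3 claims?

€21,472

#1 (€7,814): €1,750 finishes the deductible; €6,064 goes to coinsurance; 50% of €6,064 = €3,032. Patient pays €4,782; OOP now €4,782. Plan pays €7,814 − €4,782 = €3,032.
#2 (€13,171): 50% coinsurance on €13,171 = €6,585.50. OOP would hit €11,367.50 > €6,925, so the cap limits the patient to €6,925 − €4,782 = €2,143. Insurer: €13,171 − €2,143 = €11,028.
#3 (€7,412): deductible already satisfied, so patient's share is 50% × €7,412 = €3,706. That would push OOP to €10,631, over the €6,925 cap, so patient pays €6,925 − €6,925 = €0. Insurer: €7,412 − €0 = €7,412.
Insurer total = bills − patient's total = €28,397 − €6,925 = €21,472.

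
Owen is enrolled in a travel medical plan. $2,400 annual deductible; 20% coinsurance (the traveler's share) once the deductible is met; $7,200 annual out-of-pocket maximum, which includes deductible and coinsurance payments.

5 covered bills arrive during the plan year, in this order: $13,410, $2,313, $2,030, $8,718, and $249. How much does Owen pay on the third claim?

Bill 1, $13,410: $2,400 to deductible, leaving $11,010; coinsurance $11,010 × 20% = $2,202. Cost to traveler: $4,602. OOP to date $4,602.
Bill 2, $2,313: deductible met; 20% of $2,313 = $462.60. Cost to traveler: $462.60. OOP to date $5,064.60.
Bill 3, $2,030: deductible already satisfied, so traveler's share is 20% × $2,030 = $406. Traveler owes $406 (running OOP $5,470.60).

$406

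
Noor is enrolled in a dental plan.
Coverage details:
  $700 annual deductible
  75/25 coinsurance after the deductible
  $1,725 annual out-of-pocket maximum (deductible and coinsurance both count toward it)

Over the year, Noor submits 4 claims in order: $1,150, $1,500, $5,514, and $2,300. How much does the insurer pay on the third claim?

Claim 1 ($1,150): deductible takes $700, $450 remains; patient's 25% is $112.50. Patient owes $812.50 (running OOP $812.50). Insurer: $1,150 − $812.50 = $337.50.
Claim 2 ($1,500): deductible already satisfied, so patient's share is 25% × $1,500 = $375. Cost to patient: $375. OOP to date $1,187.50. Insurer: $1,500 − $375 = $1,125.
Claim 3 ($5,514): deductible met; 25% of $5,514 = $1,378.50. That would push OOP to $2,566, over the $1,725 cap, so patient pays $1,725 − $1,187.50 = $537.50. Insurer: $5,514 − $537.50 = $4,976.50.

$4,976.50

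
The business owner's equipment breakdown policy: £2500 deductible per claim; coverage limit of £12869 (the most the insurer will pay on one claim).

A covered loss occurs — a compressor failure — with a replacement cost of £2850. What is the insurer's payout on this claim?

After the deductible, £2850 − £2500 = £350 remains.
That's under the £12869 cap, so the insurer reimburses the full £350.

£350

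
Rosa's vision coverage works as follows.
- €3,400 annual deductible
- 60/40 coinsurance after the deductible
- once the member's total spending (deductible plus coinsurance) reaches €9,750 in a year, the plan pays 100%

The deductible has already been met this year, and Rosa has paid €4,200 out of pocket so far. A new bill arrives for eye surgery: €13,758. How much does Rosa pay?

€5,503.20

With the deductible met, the entire €13,758 is subject to coinsurance.
Member's 40% share of €13,758 is €5,503.20.
Cumulative spending €4,200 + €5,503.20 = €9,703.20 stays under the €9,750 maximum.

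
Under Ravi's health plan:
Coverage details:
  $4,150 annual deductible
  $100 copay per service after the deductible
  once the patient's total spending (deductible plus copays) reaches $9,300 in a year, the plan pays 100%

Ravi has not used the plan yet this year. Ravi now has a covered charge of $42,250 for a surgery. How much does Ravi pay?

$4,250

Nothing has been paid toward the $4,150 deductible, so the first $4,150 of this charge is applied there.
The remaining $38,100 (= $42,250 − $4,150) moves to the copay.
Copay on this service: $100.
Patient responsibility before any cap: $4,150 + $100 = $4,250.
Year-to-date out-of-pocket becomes $0 + $4,250 = $4,250, still under the $9,300 maximum, so no cap applies.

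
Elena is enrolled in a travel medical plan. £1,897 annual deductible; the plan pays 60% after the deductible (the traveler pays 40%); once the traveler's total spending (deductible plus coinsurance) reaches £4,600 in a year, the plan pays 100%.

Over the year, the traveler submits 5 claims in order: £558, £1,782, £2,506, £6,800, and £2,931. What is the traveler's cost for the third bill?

£1,002.40

Bill 1, £558: all of it applies to the deductible. Cost to traveler: £558. OOP to date £558.
Bill 2, £1,782: £1,339 finishes the deductible; £443 goes to coinsurance; 40% of £443 = £177.20. Cost to traveler: £1,516.20. OOP to date £2,074.20.
Bill 3, £2,506: deductible already satisfied, so traveler's share is 40% × £2,506 = £1,002.40. Traveler owes £1,002.40 (running OOP £3,076.60).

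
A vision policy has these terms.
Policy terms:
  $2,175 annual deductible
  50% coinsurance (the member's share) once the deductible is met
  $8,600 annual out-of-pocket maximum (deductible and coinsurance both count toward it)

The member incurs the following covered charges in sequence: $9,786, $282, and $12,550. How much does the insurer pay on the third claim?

$10,071.50

#1 ($9,786): deductible takes $2,175, $7,611 remains; member's 50% is $3,805.50. Cost to member: $5,980.50. OOP to date $5,980.50. Insurer: $9,786 − $5,980.50 = $3,805.50.
#2 ($282): 50% coinsurance on $282 = $141. Member pays $141; OOP now $6,121.50. Insurer: $282 − $141 = $141.
#3 ($12,550): 50% coinsurance on $12,550 = $6,275. OOP would hit $12,396.50 > $8,600, so the cap limits the member to $8,600 − $6,121.50 = $2,478.50. Plan pays $12,550 − $2,478.50 = $10,071.50.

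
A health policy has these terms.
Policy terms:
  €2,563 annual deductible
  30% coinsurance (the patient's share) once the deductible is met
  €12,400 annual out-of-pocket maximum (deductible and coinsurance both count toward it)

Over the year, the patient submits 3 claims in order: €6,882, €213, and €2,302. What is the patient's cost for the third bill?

#1 (€6,882): deductible takes €2,563, €4,319 remains; 30% of €4,319 = €1,295.70. Patient owes €3,858.70 (running OOP €3,858.70).
#2 (€213): deductible already satisfied, so patient's share is 30% × €213 = €63.90. Patient pays €63.90; OOP now €3,922.60.
#3 (€2,302): 30% coinsurance on €2,302 = €690.60. Patient pays €690.60; OOP now €4,613.20.

€690.60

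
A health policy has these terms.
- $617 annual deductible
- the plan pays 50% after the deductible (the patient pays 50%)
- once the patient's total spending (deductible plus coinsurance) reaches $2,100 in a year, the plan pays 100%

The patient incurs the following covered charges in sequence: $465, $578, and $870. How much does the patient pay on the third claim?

Bill 1, $465: all of it applies to the deductible. Patient owes $465 (running OOP $465).
Bill 2, $578: $152 finishes the deductible; $426 goes to coinsurance; patient's 50% is $213. Cost to patient: $365. OOP to date $830.
Bill 3, $870: 50% coinsurance on $870 = $435. Patient owes $435 (running OOP $1,265).

$435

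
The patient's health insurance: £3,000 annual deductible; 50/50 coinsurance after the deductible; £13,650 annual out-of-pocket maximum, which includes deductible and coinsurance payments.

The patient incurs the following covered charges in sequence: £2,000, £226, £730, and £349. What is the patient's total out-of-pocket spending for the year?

£3,152.50

Bill 1, £2,000: entire amount goes to the deductible. Cost to patient: £2,000. OOP to date £2,000.
Bill 2, £226: entire amount goes to the deductible. Cost to patient: £226. OOP to date £2,226.
Bill 3, £730: entire amount goes to the deductible. Patient owes £730 (running OOP £2,956).
Bill 4, £349: £44 to deductible, leaving £305; coinsurance £305 × 50% = £152.50. Patient pays £196.50; OOP now £3,152.50.
Summing the patient's payments: £2,000 + £226 + £730 + £196.50 = £3,152.50.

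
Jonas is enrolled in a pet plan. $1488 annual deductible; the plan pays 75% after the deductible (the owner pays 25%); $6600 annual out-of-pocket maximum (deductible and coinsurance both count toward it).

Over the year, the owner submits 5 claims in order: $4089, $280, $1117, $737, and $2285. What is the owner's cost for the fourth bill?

Bill 1, $4089: deductible takes $1488, $2601 remains; coinsurance $2601 × 25% = $650.25. Owner owes $2138.25 (running OOP $2138.25).
Bill 2, $280: deductible already satisfied, so owner's share is 25% × $280 = $70. Owner owes $70 (running OOP $2208.25).
Bill 3, $1117: deductible met; 25% of $1117 = $279.25. Owner owes $279.25 (running OOP $2487.50).
Bill 4, $737: 25% coinsurance on $737 = $184.25. Cost to owner: $184.25. OOP to date $2671.75.

$184.25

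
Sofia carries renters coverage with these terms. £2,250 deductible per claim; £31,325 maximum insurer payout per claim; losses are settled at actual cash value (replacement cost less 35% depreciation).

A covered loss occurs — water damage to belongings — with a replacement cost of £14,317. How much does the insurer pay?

£7,056.05

Depreciate 35%: the covered value is £14,317 × 0.65 = £9,306.05.
Less the £2,250 deductible: £9,306.05 − £2,250 = £7,056.05.
£7,056.05 is within the £31,325 limit, so the insurer pays £7,056.05.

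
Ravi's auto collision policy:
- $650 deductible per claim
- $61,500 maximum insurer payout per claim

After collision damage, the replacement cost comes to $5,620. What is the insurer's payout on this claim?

Subtract the deductible: $5,620 − $650 = $4,970.
That's under the $61,500 cap, so the insurer reimburses the full $4,970.

$4,970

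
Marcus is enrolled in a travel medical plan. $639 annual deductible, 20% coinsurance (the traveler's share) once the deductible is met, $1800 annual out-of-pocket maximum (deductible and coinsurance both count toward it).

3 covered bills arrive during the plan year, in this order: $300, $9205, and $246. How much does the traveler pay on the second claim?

$1500

Bill 1, $300: fully absorbed by the deductible. Cost to traveler: $300. OOP to date $300.
Bill 2, $9205: $339 finishes the deductible; $8866 goes to coinsurance; 20% of $8866 = $1773.20. Deductible plus coinsurance: $339 + $1773.20 = $2112.20. OOP would hit $2412.20 > $1800, so the cap limits the traveler to $1800 − $300 = $1500.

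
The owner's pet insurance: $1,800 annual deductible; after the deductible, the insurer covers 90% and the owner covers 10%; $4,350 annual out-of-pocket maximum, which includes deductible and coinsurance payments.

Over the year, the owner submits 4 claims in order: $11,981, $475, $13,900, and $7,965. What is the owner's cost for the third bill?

$1,390

#1 ($11,981): deductible takes $1,800, $10,181 remains; owner's 10% is $1,018.10. Cost to owner: $2,818.10. OOP to date $2,818.10.
#2 ($475): 10% coinsurance on $475 = $47.50. Cost to owner: $47.50. OOP to date $2,865.60.
#3 ($13,900): deductible met; 10% of $13,900 = $1,390. Owner pays $1,390; OOP now $4,255.60.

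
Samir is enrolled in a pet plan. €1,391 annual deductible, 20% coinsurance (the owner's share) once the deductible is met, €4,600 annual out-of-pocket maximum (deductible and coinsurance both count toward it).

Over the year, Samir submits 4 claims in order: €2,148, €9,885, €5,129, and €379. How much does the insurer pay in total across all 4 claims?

Bill 1, €2,148: deductible takes €1,391, €757 remains; 20% of €757 = €151.40. Owner pays €1,542.40; OOP now €1,542.40. Plan pays €2,148 − €1,542.40 = €605.60.
Bill 2, €9,885: deductible met; 20% of €9,885 = €1,977. Cost to owner: €1,977. OOP to date €3,519.40. Insurer: €9,885 − €1,977 = €7,908.
Bill 3, €5,129: deductible met; 20% of €5,129 = €1,025.80. Owner owes €1,025.80 (running OOP €4,545.20). Insurer: €5,129 − €1,025.80 = €4,103.20.
Bill 4, €379: 20% coinsurance on €379 = €75.80. That would push OOP to €4,621, over the €4,600 cap, so owner pays €4,600 − €4,545.20 = €54.80. Insurer: €379 − €54.80 = €324.20.
Insurer total = bills − owner's total = €17,541 − €4,600 = €12,941.

€12,941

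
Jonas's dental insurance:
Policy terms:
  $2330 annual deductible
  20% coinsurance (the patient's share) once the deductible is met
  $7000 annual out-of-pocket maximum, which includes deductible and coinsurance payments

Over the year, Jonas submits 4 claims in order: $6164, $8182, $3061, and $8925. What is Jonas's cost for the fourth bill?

$1654.60

#1 ($6164): deductible takes $2330, $3834 remains; patient's 20% is $766.80. Cost to patient: $3096.80. OOP to date $3096.80.
#2 ($8182): deductible met; 20% of $8182 = $1636.40. Patient owes $1636.40 (running OOP $4733.20).
#3 ($3061): deductible already satisfied, so patient's share is 20% × $3061 = $612.20. Cost to patient: $612.20. OOP to date $5345.40.
#4 ($8925): deductible already satisfied, so patient's share is 20% × $8925 = $1785. Adding that to $5345.40 gives $7130.40, past the $7000 cap; patient pays only $7000 − $5345.40 = $1654.60.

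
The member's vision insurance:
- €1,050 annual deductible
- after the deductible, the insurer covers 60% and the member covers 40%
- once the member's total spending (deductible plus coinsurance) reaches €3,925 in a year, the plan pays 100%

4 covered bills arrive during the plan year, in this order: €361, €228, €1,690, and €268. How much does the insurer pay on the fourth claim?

€160.80

Claim 1 (€361): entire amount goes to the deductible. Cost to member: €361. OOP to date €361. Plan pays €361 − €361 = €0.
Claim 2 (€228): all of it applies to the deductible. Member pays €228; OOP now €589. Insurer: €228 − €228 = €0.
Claim 3 (€1,690): deductible takes €461, €1,229 remains; coinsurance €1,229 × 40% = €491.60. Member owes €952.60 (running OOP €1,541.60). Insurer: €1,690 − €952.60 = €737.40.
Claim 4 (€268): 40% coinsurance on €268 = €107.20. Member owes €107.20 (running OOP €1,648.80). Insurer: €268 − €107.20 = €160.80.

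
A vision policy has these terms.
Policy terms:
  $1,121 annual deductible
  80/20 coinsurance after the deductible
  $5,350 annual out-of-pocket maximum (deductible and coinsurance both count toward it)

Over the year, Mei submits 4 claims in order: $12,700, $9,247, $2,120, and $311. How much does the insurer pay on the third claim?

$2,056.20

Claim 1 ($12,700): deductible takes $1,121, $11,579 remains; coinsurance $11,579 × 20% = $2,315.80. Cost to member: $3,436.80. OOP to date $3,436.80. Plan pays $12,700 − $3,436.80 = $9,263.20.
Claim 2 ($9,247): 20% coinsurance on $9,247 = $1,849.40. Member owes $1,849.40 (running OOP $5,286.20). Plan pays $9,247 − $1,849.40 = $7,397.60.
Claim 3 ($2,120): deductible met; 20% of $2,120 = $424. Adding that to $5,286.20 gives $5,710.20, past the $5,350 cap; member pays only $5,350 − $5,286.20 = $63.80. Plan pays $2,120 − $63.80 = $2,056.20.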